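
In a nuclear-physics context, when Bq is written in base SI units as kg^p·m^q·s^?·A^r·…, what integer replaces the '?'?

-1

Bq = 1/s = s⁻¹ (activity is decays per second).
The exponent of s is -1.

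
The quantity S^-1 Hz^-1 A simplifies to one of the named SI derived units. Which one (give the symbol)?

Wb

S = kg⁻¹·m⁻²·s³·A².
So S⁻¹ = kg·m²·s⁻³·A⁻².
Hz = s⁻¹.
So Hz⁻¹ = s.
Combining: S⁻¹·Hz⁻¹·A = (kg·m²·s⁻³·A⁻²) · s · A = kg·m²·s⁻²·A⁻¹.
kg·m²·s⁻²·A⁻¹ is the base-SI form of the weber.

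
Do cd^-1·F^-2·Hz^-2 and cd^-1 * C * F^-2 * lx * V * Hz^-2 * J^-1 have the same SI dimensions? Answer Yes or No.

No

Left side:
  F = kg⁻¹·m⁻²·s⁴·A².
  So F⁻² = kg²·m⁴·s⁻⁸·A⁻⁴.
  Hz = s⁻¹.
  So Hz⁻² = s².
  Combining: cd⁻¹·F⁻²·Hz⁻² = cd⁻¹ · (kg²·m⁴·s⁻⁸·A⁻⁴) · s² = kg²·m⁴·s⁻⁶·A⁻⁴·cd⁻¹.
Right side:
  C = A·s = s·A (charge = current × time).
  F = C/V (capacitance = charge per voltage),
      = A·s/(kg·m²·s⁻³·A⁻¹) (substituting C and V),
      = kg⁻¹·m⁻²·s⁴·A².
  So F⁻² = kg²·m⁴·s⁻⁸·A⁻⁴.
  lx = lm/m² (illuminance = luminous flux per area),
      = m⁻²·cd.
  V = W/A (potential = power per current),
      = kg·m²·s⁻³·A⁻¹.
  Hz = 1/s = s⁻¹ (frequency is cycles per second).
  So Hz⁻² = s².
  J = N·m (work = force × distance),
      = kg·m²·s⁻².
  So J⁻¹ = kg⁻¹·m⁻²·s².
  Combining: cd⁻¹·C·F⁻²·lx·V·Hz⁻²·J⁻¹ = cd⁻¹ · (s·A) · (kg²·m⁴·s⁻⁸·A⁻⁴) · (m⁻²·cd) · (kg·m²·s⁻³·A⁻¹) · s² · (kg⁻¹·m⁻²·s²) = kg²·m²·s⁻⁶·A⁻⁴.
Left is kg²·m⁴·s⁻⁶·A⁻⁴·cd⁻¹; right is kg²·m²·s⁻⁶·A⁻⁴ — different.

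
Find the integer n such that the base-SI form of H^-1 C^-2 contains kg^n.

-1

H = Wb/A (inductance = flux per current),
    = kg·m²·s⁻²·A⁻².
So H⁻¹ = kg⁻¹·m⁻²·s²·A².
C = A·s = s·A (charge = current × time).
So C⁻² = s⁻²·A⁻².
Combining: H⁻¹·C⁻² = (kg⁻¹·m⁻²·s²·A²) · (s⁻²·A⁻²) = kg⁻¹·m⁻².
The exponent of kg is -1.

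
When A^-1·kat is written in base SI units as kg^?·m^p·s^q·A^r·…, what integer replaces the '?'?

0

kat = mol/s = s⁻¹·mol (catalytic activity).
Combining: A⁻¹·kat = A⁻¹ · (s⁻¹·mol) = s⁻¹·A⁻¹·mol.
The exponent of kg is 0.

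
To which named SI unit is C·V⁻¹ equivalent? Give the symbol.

F

C = s·A.
V = kg·m²·s⁻³·A⁻¹.
So V⁻¹ = kg⁻¹·m⁻²·s³·A.
Combining: C·V⁻¹ = (s·A) · (kg⁻¹·m⁻²·s³·A) = kg⁻¹·m⁻²·s⁴·A².
kg⁻¹·m⁻²·s⁴·A² is the base-SI form of the farad.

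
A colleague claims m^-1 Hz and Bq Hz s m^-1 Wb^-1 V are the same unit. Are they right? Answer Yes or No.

No

Left side:
  Hz = 1/s = s⁻¹ (frequency is cycles per second).
  Combining: m⁻¹·Hz = m⁻¹ · s⁻¹ = m⁻¹·s⁻¹.
Right side:
  Bq = s⁻¹.
  Hz = s⁻¹.
  Wb = kg·m²·s⁻²·A⁻¹.
  So Wb⁻¹ = kg⁻¹·m⁻²·s²·A.
  V = kg·m²·s⁻³·A⁻¹.
  Combining: Bq·Hz·s·m⁻¹·Wb⁻¹·V = s⁻¹ · s⁻¹ · s · m⁻¹ · (kg⁻¹·m⁻²·s²·A) · (kg·m²·s⁻³·A⁻¹) = m⁻¹·s⁻².
Left is m⁻¹·s⁻¹; right is m⁻¹·s⁻² — different.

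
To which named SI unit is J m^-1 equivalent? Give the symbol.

N

J = kg·m²·s⁻².
Combining: J·m⁻¹ = (kg·m²·s⁻²) · m⁻¹ = kg·m·s⁻².
kg·m·s⁻² is the base-SI form of the newton.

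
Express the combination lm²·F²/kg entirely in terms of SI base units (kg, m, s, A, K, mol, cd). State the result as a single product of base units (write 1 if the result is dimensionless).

kg⁻³·m⁻⁴·s⁸·A⁴·cd²

lm = cd·sr = cd (luminous flux; sr is dimensionless).
So lm² = cd².
F = C/V (capacitance = charge per voltage),
    = A·s/(kg·m²·s⁻³·A⁻¹) (substituting C and V),
    = kg⁻¹·m⁻²·s⁴·A².
So F² = kg⁻²·m⁻⁴·s⁸·A⁴.
Combining: lm²·kg⁻¹·F² = cd² · kg⁻¹ · (kg⁻²·m⁻⁴·s⁸·A⁴) = kg⁻³·m⁻⁴·s⁸·A⁴·cd².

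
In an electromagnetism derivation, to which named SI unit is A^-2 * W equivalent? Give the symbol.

W = J/s (power = energy per time),
    = kg·m²·s⁻³.
Combining: A⁻²·W = A⁻² · (kg·m²·s⁻³) = kg·m²·s⁻³·A⁻².
kg·m²·s⁻³·A⁻² is the base-SI form of the ohm.

Ω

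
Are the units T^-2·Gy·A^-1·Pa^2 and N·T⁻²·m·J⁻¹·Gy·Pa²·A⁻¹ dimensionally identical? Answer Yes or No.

Left side:
  T = Wb/m² (flux density = flux per area),
      = kg·s⁻²·A⁻¹.
  So T⁻² = kg⁻²·s⁴·A².
  Gy = J/kg (absorbed dose = energy per mass),
      = m²·s⁻².
  Pa = N/m² (pressure = force per area),
      = kg·m⁻¹·s⁻².
  So Pa² = kg²·m⁻²·s⁻⁴.
  Combining: T⁻²·Gy·A⁻¹·Pa² = (kg⁻²·s⁴·A²) · (m²·s⁻²) · A⁻¹ · (kg²·m⁻²·s⁻⁴) = s⁻²·A.
Right side:
  N = kg·m/s² = kg·m·s⁻² (force = mass × acceleration).
  T = Wb/m² (flux density = flux per area),
      = kg·s⁻²·A⁻¹.
  So T⁻² = kg⁻²·s⁴·A².
  J = N·m (work = force × distance),
      = kg·m²·s⁻².
  So J⁻¹ = kg⁻¹·m⁻²·s².
  Gy = J/kg (absorbed dose = energy per mass),
      = m²·s⁻².
  Pa = N/m² (pressure = force per area),
      = kg·m⁻¹·s⁻².
  So Pa² = kg²·m⁻²·s⁻⁴.
  Combining: N·T⁻²·m·J⁻¹·Gy·Pa²·A⁻¹ = (kg·m·s⁻²) · (kg⁻²·s⁴·A²) · m · (kg⁻¹·m⁻²·s²) · (m²·s⁻²) · (kg²·m⁻²·s⁻⁴) · A⁻¹ = s⁻²·A.
Both reduce to s⁻²·A.

Yes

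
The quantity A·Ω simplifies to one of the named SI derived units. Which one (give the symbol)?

Ω = V/A (resistance = voltage per current),
    = kg·m²·s⁻³·A⁻².
Combining: A·Ω = A · (kg·m²·s⁻³·A⁻²) = kg·m²·s⁻³·A⁻¹.
kg·m²·s⁻³·A⁻¹ is the base-SI form of the volt.

V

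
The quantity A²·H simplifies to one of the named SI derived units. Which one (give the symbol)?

H = kg·m²·s⁻²·A⁻².
Combining: A²·H = A² · (kg·m²·s⁻²·A⁻²) = kg·m²·s⁻².
kg·m²·s⁻² is the base-SI form of the joule.

J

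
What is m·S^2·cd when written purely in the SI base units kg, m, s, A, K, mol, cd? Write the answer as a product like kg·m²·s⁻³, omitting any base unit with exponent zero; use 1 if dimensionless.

kg⁻²·m⁻³·s⁶·A⁴·cd

S = 1/Ω (conductance is reciprocal resistance),
    = kg⁻¹·m⁻²·s³·A².
So S² = kg⁻²·m⁻⁴·s⁶·A⁴.
Combining: m·S²·cd = m · (kg⁻²·m⁻⁴·s⁶·A⁴) · cd = kg⁻²·m⁻³·s⁶·A⁴·cd.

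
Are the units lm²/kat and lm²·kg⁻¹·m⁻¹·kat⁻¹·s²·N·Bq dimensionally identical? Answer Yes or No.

Left side:
  kat = s⁻¹·mol.
  So kat⁻¹ = s·mol⁻¹.
  lm = cd.
  So lm² = cd².
  Combining: kat⁻¹·lm² = (s·mol⁻¹) · cd² = s·mol⁻¹·cd².
Right side:
  lm = cd·sr = cd (luminous flux; sr is dimensionless).
  So lm² = cd².
  kat = mol/s = s⁻¹·mol (catalytic activity).
  So kat⁻¹ = s·mol⁻¹.
  N = kg·m/s² = kg·m·s⁻² (force = mass × acceleration).
  Bq = 1/s = s⁻¹ (activity is decays per second).
  Combining: lm²·kg⁻¹·m⁻¹·kat⁻¹·s²·N·Bq = cd² · kg⁻¹ · m⁻¹ · (s·mol⁻¹) · s² · (kg·m·s⁻²) · s⁻¹ = mol⁻¹·cd².
Left is s·mol⁻¹·cd²; right is mol⁻¹·cd² — different.

No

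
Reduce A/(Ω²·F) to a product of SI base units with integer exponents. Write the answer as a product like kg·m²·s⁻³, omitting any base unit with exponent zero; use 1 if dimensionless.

Ω = V/A (resistance = voltage per current),
    = kg·m²·s⁻³·A⁻².
So Ω⁻² = kg⁻²·m⁻⁴·s⁶·A⁴.
F = C/V (capacitance = charge per voltage),
    = A·s/(kg·m²·s⁻³·A⁻¹) (substituting C and V),
    = kg⁻¹·m⁻²·s⁴·A².
So F⁻¹ = kg·m²·s⁻⁴·A⁻².
Combining: A·Ω⁻²·F⁻¹ = A · (kg⁻²·m⁻⁴·s⁶·A⁴) · (kg·m²·s⁻⁴·A⁻²) = kg⁻¹·m⁻²·s²·A³.

kg⁻¹·m⁻²·s²·A³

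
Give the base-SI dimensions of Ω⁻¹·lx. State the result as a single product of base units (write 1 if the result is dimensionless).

kg⁻¹·m⁻⁴·s³·A²·cd

Ω = kg·m²·s⁻³·A⁻².
So Ω⁻¹ = kg⁻¹·m⁻²·s³·A².
lx = m⁻²·cd.
Combining: Ω⁻¹·lx = (kg⁻¹·m⁻²·s³·A²) · (m⁻²·cd) = kg⁻¹·m⁻⁴·s³·A²·cd.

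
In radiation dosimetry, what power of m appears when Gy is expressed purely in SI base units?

Gy = J/kg (absorbed dose = energy per mass),
    = m²·s⁻².
The exponent of m is 2.

2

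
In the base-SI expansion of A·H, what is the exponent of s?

H = Wb/A (inductance = flux per current),
    = kg·m²·s⁻²·A⁻².
Combining: A·H = A · (kg·m²·s⁻²·A⁻²) = kg·m²·s⁻²·A⁻¹.
The exponent of s is -2.

-2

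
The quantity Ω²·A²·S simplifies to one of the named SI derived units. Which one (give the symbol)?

W

Ω = V/A (resistance = voltage per current),
    = kg·m²·s⁻³·A⁻².
So Ω² = kg²·m⁴·s⁻⁶·A⁻⁴.
S = 1/Ω (conductance is reciprocal resistance),
    = kg⁻¹·m⁻²·s³·A².
Combining: Ω²·A²·S = (kg²·m⁴·s⁻⁶·A⁻⁴) · A² · (kg⁻¹·m⁻²·s³·A²) = kg·m²·s⁻³.
kg·m²·s⁻³ is the base-SI form of the watt.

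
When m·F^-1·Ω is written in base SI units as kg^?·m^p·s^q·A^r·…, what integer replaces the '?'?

F = C/V (capacitance = charge per voltage),
    = A·s/(kg·m²·s⁻³·A⁻¹) (substituting C and V),
    = kg⁻¹·m⁻²·s⁴·A².
So F⁻¹ = kg·m²·s⁻⁴·A⁻².
Ω = V/A (resistance = voltage per current),
    = kg·m²·s⁻³·A⁻².
Combining: m·F⁻¹·Ω = m · (kg·m²·s⁻⁴·A⁻²) · (kg·m²·s⁻³·A⁻²) = kg²·m⁵·s⁻⁷·A⁻⁴.
The exponent of kg is 2.

2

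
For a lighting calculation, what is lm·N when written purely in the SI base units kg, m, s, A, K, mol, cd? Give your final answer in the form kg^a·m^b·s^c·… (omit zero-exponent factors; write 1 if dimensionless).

kg·m·s⁻²·cd

lm = cd.
N = kg·m·s⁻².
Combining: lm·N = cd · (kg·m·s⁻²) = kg·m·s⁻²·cd.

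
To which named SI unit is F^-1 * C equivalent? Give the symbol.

V

F = C/V (capacitance = charge per voltage),
    = A·s/(kg·m²·s⁻³·A⁻¹) (substituting C and V),
    = kg⁻¹·m⁻²·s⁴·A².
So F⁻¹ = kg·m²·s⁻⁴·A⁻².
C = A·s = s·A (charge = current × time).
Combining: F⁻¹·C = (kg·m²·s⁻⁴·A⁻²) · (s·A) = kg·m²·s⁻³·A⁻¹.
kg·m²·s⁻³·A⁻¹ is the base-SI form of the volt.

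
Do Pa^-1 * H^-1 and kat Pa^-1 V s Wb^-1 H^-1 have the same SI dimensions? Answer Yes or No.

No

Left side:
  Pa = N/m² (pressure = force per area),
      = kg·m⁻¹·s⁻².
  So Pa⁻¹ = kg⁻¹·m·s².
  H = Wb/A (inductance = flux per current),
      = kg·m²·s⁻²·A⁻².
  So H⁻¹ = kg⁻¹·m⁻²·s²·A².
  Combining: Pa⁻¹·H⁻¹ = (kg⁻¹·m·s²) · (kg⁻¹·m⁻²·s²·A²) = kg⁻²·m⁻¹·s⁴·A².
Right side:
  kat = s⁻¹·mol.
  Pa = kg·m⁻¹·s⁻².
  So Pa⁻¹ = kg⁻¹·m·s².
  V = kg·m²·s⁻³·A⁻¹.
  Wb = kg·m²·s⁻²·A⁻¹.
  So Wb⁻¹ = kg⁻¹·m⁻²·s²·A.
  H = kg·m²·s⁻²·A⁻².
  So H⁻¹ = kg⁻¹·m⁻²·s²·A².
  Combining: kat·Pa⁻¹·V·s·Wb⁻¹·H⁻¹ = (s⁻¹·mol) · (kg⁻¹·m·s²) · (kg·m²·s⁻³·A⁻¹) · s · (kg⁻¹·m⁻²·s²·A) · (kg⁻¹·m⁻²·s²·A²) = kg⁻²·m⁻¹·s³·A²·mol.
Left is kg⁻²·m⁻¹·s⁴·A²; right is kg⁻²·m⁻¹·s³·A²·mol — different.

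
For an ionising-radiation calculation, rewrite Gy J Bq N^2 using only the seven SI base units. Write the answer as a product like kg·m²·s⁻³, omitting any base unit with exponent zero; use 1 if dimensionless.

kg³·m⁶·s⁻⁹

Gy = J/kg (absorbed dose = energy per mass),
    = m²·s⁻².
J = N·m (work = force × distance),
    = kg·m²·s⁻².
Bq = 1/s = s⁻¹ (activity is decays per second).
N = kg·m/s² = kg·m·s⁻² (force = mass × acceleration).
So N² = kg²·m²·s⁻⁴.
Combining: Gy·J·Bq·N² = (m²·s⁻²) · (kg·m²·s⁻²) · s⁻¹ · (kg²·m²·s⁻⁴) = kg³·m⁶·s⁻⁹.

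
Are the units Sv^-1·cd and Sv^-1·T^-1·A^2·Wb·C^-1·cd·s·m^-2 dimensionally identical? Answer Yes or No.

No

Left side:
  Sv = m²·s⁻².
  So Sv⁻¹ = m⁻²·s².
  Combining: Sv⁻¹·cd = (m⁻²·s²) · cd = m⁻²·s²·cd.
Right side:
  Sv = m²·s⁻².
  So Sv⁻¹ = m⁻²·s².
  T = kg·s⁻²·A⁻¹.
  So T⁻¹ = kg⁻¹·s²·A.
  Wb = kg·m²·s⁻²·A⁻¹.
  C = s·A.
  So C⁻¹ = s⁻¹·A⁻¹.
  Combining: Sv⁻¹·T⁻¹·A²·Wb·C⁻¹·cd·s·m⁻² = (m⁻²·s²) · (kg⁻¹·s²·A) · A² · (kg·m²·s⁻²·A⁻¹) · (s⁻¹·A⁻¹) · cd · s · m⁻² = m⁻²·s²·A·cd.
Left is m⁻²·s²·cd; right is m⁻²·s²·A·cd — different.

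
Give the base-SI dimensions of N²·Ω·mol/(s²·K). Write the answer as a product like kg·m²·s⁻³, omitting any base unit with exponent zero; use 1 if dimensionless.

N = kg·m/s² = kg·m·s⁻² (force = mass × acceleration).
So N² = kg²·m²·s⁻⁴.
Ω = V/A (resistance = voltage per current),
    = kg·m²·s⁻³·A⁻².
Combining: s⁻²·K⁻¹·N²·Ω·mol = s⁻² · K⁻¹ · (kg²·m²·s⁻⁴) · (kg·m²·s⁻³·A⁻²) · mol = kg³·m⁴·s⁻⁹·A⁻²·K⁻¹·mol.

kg³·m⁴·s⁻⁹·A⁻²·K⁻¹·mol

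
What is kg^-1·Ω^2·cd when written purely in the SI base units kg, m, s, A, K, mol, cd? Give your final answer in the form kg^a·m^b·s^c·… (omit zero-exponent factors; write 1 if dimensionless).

kg·m⁴·s⁻⁶·A⁻⁴·cd

Ω = kg·m²·s⁻³·A⁻².
So Ω² = kg²·m⁴·s⁻⁶·A⁻⁴.
Combining: kg⁻¹·Ω²·cd = kg⁻¹ · (kg²·m⁴·s⁻⁶·A⁻⁴) · cd = kg·m⁴·s⁻⁶·A⁻⁴·cd.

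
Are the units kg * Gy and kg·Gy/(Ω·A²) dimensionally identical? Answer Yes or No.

Left side:
  Gy = m²·s⁻².
  Combining: kg·Gy = kg · (m²·s⁻²) = kg·m²·s⁻².
Right side:
  Gy = m²·s⁻².
  Ω = kg·m²·s⁻³·A⁻².
  So Ω⁻¹ = kg⁻¹·m⁻²·s³·A².
  Combining: kg·Gy·Ω⁻¹·A⁻² = kg · (m²·s⁻²) · (kg⁻¹·m⁻²·s³·A²) · A⁻² = s.
Left is kg·m²·s⁻²; right is s — different.

No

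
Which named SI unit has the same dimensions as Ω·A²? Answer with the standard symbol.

Ω = kg·m²·s⁻³·A⁻².
Combining: Ω·A² = (kg·m²·s⁻³·A⁻²) · A² = kg·m²·s⁻³.
kg·m²·s⁻³ is the base-SI form of the watt.

W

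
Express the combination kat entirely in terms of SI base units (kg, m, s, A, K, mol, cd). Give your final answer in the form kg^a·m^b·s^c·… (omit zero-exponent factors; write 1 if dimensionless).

kat = mol/s = s⁻¹·mol (catalytic activity).

s⁻¹·mol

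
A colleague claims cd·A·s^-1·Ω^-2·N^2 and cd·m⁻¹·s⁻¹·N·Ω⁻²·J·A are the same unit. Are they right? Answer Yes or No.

Yes

Left side:
  Ω = kg·m²·s⁻³·A⁻².
  So Ω⁻² = kg⁻²·m⁻⁴·s⁶·A⁴.
  N = kg·m·s⁻².
  So N² = kg²·m²·s⁻⁴.
  Combining: cd·A·s⁻¹·Ω⁻²·N² = cd · A · s⁻¹ · (kg⁻²·m⁻⁴·s⁶·A⁴) · (kg²·m²·s⁻⁴) = m⁻²·s·A⁵·cd.
Right side:
  N = kg·m/s² = kg·m·s⁻² (force = mass × acceleration).
  Ω = V/A (resistance = voltage per current),
      = kg·m²·s⁻³·A⁻².
  So Ω⁻² = kg⁻²·m⁻⁴·s⁶·A⁴.
  J = N·m (work = force × distance),
      = kg·m²·s⁻².
  Combining: cd·m⁻¹·s⁻¹·N·Ω⁻²·J·A = cd · m⁻¹ · s⁻¹ · (kg·m·s⁻²) · (kg⁻²·m⁻⁴·s⁶·A⁴) · (kg·m²·s⁻²) · A = m⁻²·s·A⁵·cd.
Both reduce to m⁻²·s·A⁵·cd.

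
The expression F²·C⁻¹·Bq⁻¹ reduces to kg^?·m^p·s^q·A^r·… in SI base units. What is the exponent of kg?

-2

F = C/V (capacitance = charge per voltage),
    = A·s/(kg·m²·s⁻³·A⁻¹) (substituting C and V),
    = kg⁻¹·m⁻²·s⁴·A².
So F² = kg⁻²·m⁻⁴·s⁸·A⁴.
C = A·s = s·A (charge = current × time).
So C⁻¹ = s⁻¹·A⁻¹.
Bq = 1/s = s⁻¹ (activity is decays per second).
So Bq⁻¹ = s.
Combining: F²·C⁻¹·Bq⁻¹ = (kg⁻²·m⁻⁴·s⁸·A⁴) · (s⁻¹·A⁻¹) · s = kg⁻²·m⁻⁴·s⁸·A³.
The exponent of kg is -2.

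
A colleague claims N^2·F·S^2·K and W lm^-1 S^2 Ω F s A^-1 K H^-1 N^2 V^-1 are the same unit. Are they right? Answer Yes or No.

No

Left side:
  N = kg·m/s² = kg·m·s⁻² (force = mass × acceleration).
  So N² = kg²·m²·s⁻⁴.
  F = C/V (capacitance = charge per voltage),
      = A·s/(kg·m²·s⁻³·A⁻¹) (substituting C and V),
      = kg⁻¹·m⁻²·s⁴·A².
  S = 1/Ω (conductance is reciprocal resistance),
      = kg⁻¹·m⁻²·s³·A².
  So S² = kg⁻²·m⁻⁴·s⁶·A⁴.
  Combining: N²·F·S²·K = (kg²·m²·s⁻⁴) · (kg⁻¹·m⁻²·s⁴·A²) · (kg⁻²·m⁻⁴·s⁶·A⁴) · K = kg⁻¹·m⁻⁴·s⁶·A⁶·K.
Right side:
  W = J/s (power = energy per time),
      = kg·m²·s⁻³.
  lm = cd·sr = cd (luminous flux; sr is dimensionless).
  So lm⁻¹ = cd⁻¹.
  S = 1/Ω (conductance is reciprocal resistance),
      = kg⁻¹·m⁻²·s³·A².
  So S² = kg⁻²·m⁻⁴·s⁶·A⁴.
  Ω = V/A (resistance = voltage per current),
      = kg·m²·s⁻³·A⁻².
  F = C/V (capacitance = charge per voltage),
      = A·s/(kg·m²·s⁻³·A⁻¹) (substituting C and V),
      = kg⁻¹·m⁻²·s⁴·A².
  H = Wb/A (inductance = flux per current),
      = kg·m²·s⁻²·A⁻².
  So H⁻¹ = kg⁻¹·m⁻²·s²·A².
  N = kg·m/s² = kg·m·s⁻² (force = mass × acceleration).
  So N² = kg²·m²·s⁻⁴.
  V = W/A (potential = power per current),
      = kg·m²·s⁻³·A⁻¹.
  So V⁻¹ = kg⁻¹·m⁻²·s³·A.
  Combining: W·lm⁻¹·S²·Ω·F·s·A⁻¹·K·H⁻¹·N²·V⁻¹ = (kg·m²·s⁻³) · cd⁻¹ · (kg⁻²·m⁻⁴·s⁶·A⁴) · (kg·m²·s⁻³·A⁻²) · (kg⁻¹·m⁻²·s⁴·A²) · s · A⁻¹ · K · (kg⁻¹·m⁻²·s²·A²) · (kg²·m²·s⁻⁴) · (kg⁻¹·m⁻²·s³·A) = kg⁻¹·m⁻⁴·s⁶·A⁶·K·cd⁻¹.
Left is kg⁻¹·m⁻⁴·s⁶·A⁶·K; right is kg⁻¹·m⁻⁴·s⁶·A⁶·K·cd⁻¹ — different.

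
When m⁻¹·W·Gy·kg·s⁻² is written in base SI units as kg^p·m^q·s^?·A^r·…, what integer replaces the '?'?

W = J/s (power = energy per time),
    = kg·m²·s⁻³.
Gy = J/kg (absorbed dose = energy per mass),
    = m²·s⁻².
Combining: m⁻¹·W·Gy·kg·s⁻² = m⁻¹ · (kg·m²·s⁻³) · (m²·s⁻²) · kg · s⁻² = kg²·m³·s⁻⁷.
The exponent of s is -7.

-7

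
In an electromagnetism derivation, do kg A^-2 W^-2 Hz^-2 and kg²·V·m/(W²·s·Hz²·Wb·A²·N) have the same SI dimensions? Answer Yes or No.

Left side:
  W = kg·m²·s⁻³.
  So W⁻² = kg⁻²·m⁻⁴·s⁶.
  Hz = s⁻¹.
  So Hz⁻² = s².
  Combining: kg·A⁻²·W⁻²·Hz⁻² = kg · A⁻² · (kg⁻²·m⁻⁴·s⁶) · s² = kg⁻¹·m⁻⁴·s⁸·A⁻².
Right side:
  W = J/s (power = energy per time),
      = kg·m²·s⁻³.
  So W⁻² = kg⁻²·m⁻⁴·s⁶.
  V = W/A (potential = power per current),
      = kg·m²·s⁻³·A⁻¹.
  Hz = 1/s = s⁻¹ (frequency is cycles per second).
  So Hz⁻² = s².
  Wb = V·s (flux: a volt is a weber per second),
      = kg·m²·s⁻²·A⁻¹.
  So Wb⁻¹ = kg⁻¹·m⁻²·s²·A.
  N = kg·m/s² = kg·m·s⁻² (force = mass × acceleration).
  So N⁻¹ = kg⁻¹·m⁻¹·s².
  Combining: W⁻²·kg²·s⁻¹·V·Hz⁻²·Wb⁻¹·A⁻²·m·N⁻¹ = (kg⁻²·m⁻⁴·s⁶) · kg² · s⁻¹ · (kg·m²·s⁻³·A⁻¹) · s² · (kg⁻¹·m⁻²·s²·A) · A⁻² · m · (kg⁻¹·m⁻¹·s²) = kg⁻¹·m⁻⁴·s⁸·A⁻².
Both reduce to kg⁻¹·m⁻⁴·s⁸·A⁻².

Yes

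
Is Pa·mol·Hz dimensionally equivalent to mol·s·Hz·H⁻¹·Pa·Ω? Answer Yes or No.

Left side:
  Pa = kg·m⁻¹·s⁻².
  Hz = s⁻¹.
  Combining: Pa·mol·Hz = (kg·m⁻¹·s⁻²) · mol · s⁻¹ = kg·m⁻¹·s⁻³·mol.
Right side:
  Hz = 1/s = s⁻¹ (frequency is cycles per second).
  H = Wb/A (inductance = flux per current),
      = kg·m²·s⁻²·A⁻².
  So H⁻¹ = kg⁻¹·m⁻²·s²·A².
  Pa = N/m² (pressure = force per area),
      = kg·m⁻¹·s⁻².
  Ω = V/A (resistance = voltage per current),
      = kg·m²·s⁻³·A⁻².
  Combining: mol·s·Hz·H⁻¹·Pa·Ω = mol · s · s⁻¹ · (kg⁻¹·m⁻²·s²·A²) · (kg·m⁻¹·s⁻²) · (kg·m²·s⁻³·A⁻²) = kg·m⁻¹·s⁻³·mol.
Both reduce to kg·m⁻¹·s⁻³·mol.

Yes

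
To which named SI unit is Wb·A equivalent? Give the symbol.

J

Wb = V·s (flux: a volt is a weber per second),
    = kg·m²·s⁻²·A⁻¹.
Combining: Wb·A = (kg·m²·s⁻²·A⁻¹) · A = kg·m²·s⁻².
kg·m²·s⁻² is the base-SI form of the joule.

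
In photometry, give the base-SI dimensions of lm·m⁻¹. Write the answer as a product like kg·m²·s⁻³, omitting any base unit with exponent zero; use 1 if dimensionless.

lm = cd·sr = cd (luminous flux; sr is dimensionless).
Combining: lm·m⁻¹ = cd · m⁻¹ = m⁻¹·cd.

m⁻¹·cd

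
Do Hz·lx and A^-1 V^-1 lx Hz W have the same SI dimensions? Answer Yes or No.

Yes

Left side:
  Hz = 1/s = s⁻¹ (frequency is cycles per second).
  lx = lm/m² (illuminance = luminous flux per area),
      = m⁻²·cd.
  Combining: Hz·lx = s⁻¹ · (m⁻²·cd) = m⁻²·s⁻¹·cd.
Right side:
  V = kg·m²·s⁻³·A⁻¹.
  So V⁻¹ = kg⁻¹·m⁻²·s³·A.
  lx = m⁻²·cd.
  Hz = s⁻¹.
  W = kg·m²·s⁻³.
  Combining: A⁻¹·V⁻¹·lx·Hz·W = A⁻¹ · (kg⁻¹·m⁻²·s³·A) · (m⁻²·cd) · s⁻¹ · (kg·m²·s⁻³) = m⁻²·s⁻¹·cd.
Both reduce to m⁻²·s⁻¹·cd.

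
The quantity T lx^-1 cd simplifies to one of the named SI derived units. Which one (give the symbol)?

Wb

T = Wb/m² (flux density = flux per area),
    = kg·s⁻²·A⁻¹.
lx = lm/m² (illuminance = luminous flux per area),
    = m⁻²·cd.
So lx⁻¹ = m²·cd⁻¹.
Combining: T·lx⁻¹·cd = (kg·s⁻²·A⁻¹) · (m²·cd⁻¹) · cd = kg·m²·s⁻²·A⁻¹.
kg·m²·s⁻²·A⁻¹ is the base-SI form of the weber.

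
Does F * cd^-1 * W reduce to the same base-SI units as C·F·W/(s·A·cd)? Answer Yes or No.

Yes

Left side:
  F = C/V (capacitance = charge per voltage),
      = A·s/(kg·m²·s⁻³·A⁻¹) (substituting C and V),
      = kg⁻¹·m⁻²·s⁴·A².
  W = J/s (power = energy per time),
      = kg·m²·s⁻³.
  Combining: F·cd⁻¹·W = (kg⁻¹·m⁻²·s⁴·A²) · cd⁻¹ · (kg·m²·s⁻³) = s·A²·cd⁻¹.
Right side:
  C = A·s = s·A (charge = current × time).
  F = C/V (capacitance = charge per voltage),
      = A·s/(kg·m²·s⁻³·A⁻¹) (substituting C and V),
      = kg⁻¹·m⁻²·s⁴·A².
  W = J/s (power = energy per time),
      = kg·m²·s⁻³.
  Combining: s⁻¹·C·F·W·A⁻¹·cd⁻¹ = s⁻¹ · (s·A) · (kg⁻¹·m⁻²·s⁴·A²) · (kg·m²·s⁻³) · A⁻¹ · cd⁻¹ = s·A²·cd⁻¹.
Both reduce to s·A²·cd⁻¹.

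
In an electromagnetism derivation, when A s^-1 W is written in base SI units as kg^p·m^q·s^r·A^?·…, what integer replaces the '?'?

1

W = J/s (power = energy per time),
    = kg·m²·s⁻³.
Combining: A·s⁻¹·W = A · s⁻¹ · (kg·m²·s⁻³) = kg·m²·s⁻⁴·A.
The exponent of A is 1.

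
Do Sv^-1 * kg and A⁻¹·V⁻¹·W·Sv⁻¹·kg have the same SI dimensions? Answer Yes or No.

Yes

Left side:
  Sv = J/kg (equivalent dose = energy per mass),
      = m²·s⁻².
  So Sv⁻¹ = m⁻²·s².
  Combining: Sv⁻¹·kg = (m⁻²·s²) · kg = kg·m⁻²·s².
Right side:
  V = W/A (potential = power per current),
      = kg·m²·s⁻³·A⁻¹.
  So V⁻¹ = kg⁻¹·m⁻²·s³·A.
  W = J/s (power = energy per time),
      = kg·m²·s⁻³.
  Sv = J/kg (equivalent dose = energy per mass),
      = m²·s⁻².
  So Sv⁻¹ = m⁻²·s².
  Combining: A⁻¹·V⁻¹·W·Sv⁻¹·kg = A⁻¹ · (kg⁻¹·m⁻²·s³·A) · (kg·m²·s⁻³) · (m⁻²·s²) · kg = kg·m⁻²·s².
Both reduce to kg·m⁻²·s².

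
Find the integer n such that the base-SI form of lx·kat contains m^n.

-2

lx = lm/m² (illuminance = luminous flux per area),
    = m⁻²·cd.
kat = mol/s = s⁻¹·mol (catalytic activity).
Combining: lx·kat = (m⁻²·cd) · (s⁻¹·mol) = m⁻²·s⁻¹·mol·cd.
The exponent of m is -2.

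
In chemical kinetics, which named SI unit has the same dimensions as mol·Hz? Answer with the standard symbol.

kat

Hz = 1/s = s⁻¹ (frequency is cycles per second).
Combining: mol·Hz = mol · s⁻¹ = s⁻¹·mol.
s⁻¹·mol is the base-SI form of the katal.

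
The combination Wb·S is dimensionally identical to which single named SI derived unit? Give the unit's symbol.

C

Wb = V·s (flux: a volt is a weber per second),
    = kg·m²·s⁻²·A⁻¹.
S = 1/Ω (conductance is reciprocal resistance),
    = kg⁻¹·m⁻²·s³·A².
Combining: Wb·S = (kg·m²·s⁻²·A⁻¹) · (kg⁻¹·m⁻²·s³·A²) = s·A.
s·A is the base-SI form of the coulomb.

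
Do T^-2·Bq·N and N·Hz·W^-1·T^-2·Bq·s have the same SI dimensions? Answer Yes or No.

No

Left side:
  T = Wb/m² (flux density = flux per area),
      = kg·s⁻²·A⁻¹.
  So T⁻² = kg⁻²·s⁴·A².
  Bq = 1/s = s⁻¹ (activity is decays per second).
  N = kg·m/s² = kg·m·s⁻² (force = mass × acceleration).
  Combining: T⁻²·Bq·N = (kg⁻²·s⁴·A²) · s⁻¹ · (kg·m·s⁻²) = kg⁻¹·m·s·A².
Right side:
  N = kg·m·s⁻².
  Hz = s⁻¹.
  W = kg·m²·s⁻³.
  So W⁻¹ = kg⁻¹·m⁻²·s³.
  T = kg·s⁻²·A⁻¹.
  So T⁻² = kg⁻²·s⁴·A².
  Bq = s⁻¹.
  Combining: N·Hz·W⁻¹·T⁻²·Bq·s = (kg·m·s⁻²) · s⁻¹ · (kg⁻¹·m⁻²·s³) · (kg⁻²·s⁴·A²) · s⁻¹ · s = kg⁻²·m⁻¹·s⁴·A².
Left is kg⁻¹·m·s·A²; right is kg⁻²·m⁻¹·s⁴·A² — different.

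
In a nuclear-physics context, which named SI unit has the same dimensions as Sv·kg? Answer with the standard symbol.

Sv = J/kg (equivalent dose = energy per mass),
    = m²·s⁻².
Combining: Sv·kg = (m²·s⁻²) · kg = kg·m²·s⁻².
kg·m²·s⁻² is the base-SI form of the joule.

J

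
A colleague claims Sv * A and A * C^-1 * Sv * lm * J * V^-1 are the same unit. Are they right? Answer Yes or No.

No

Left side:
  Sv = J/kg (equivalent dose = energy per mass),
      = m²·s⁻².
  Combining: Sv·A = (m²·s⁻²) · A = m²·s⁻²·A.
Right side:
  C = A·s = s·A (charge = current × time).
  So C⁻¹ = s⁻¹·A⁻¹.
  Sv = J/kg (equivalent dose = energy per mass),
      = m²·s⁻².
  lm = cd·sr = cd (luminous flux; sr is dimensionless).
  J = N·m (work = force × distance),
      = kg·m²·s⁻².
  V = W/A (potential = power per current),
      = kg·m²·s⁻³·A⁻¹.
  So V⁻¹ = kg⁻¹·m⁻²·s³·A.
  Combining: A·C⁻¹·Sv·lm·J·V⁻¹ = A · (s⁻¹·A⁻¹) · (m²·s⁻²) · cd · (kg·m²·s⁻²) · (kg⁻¹·m⁻²·s³·A) = m²·s⁻²·A·cd.
Left is m²·s⁻²·A; right is m²·s⁻²·A·cd — different.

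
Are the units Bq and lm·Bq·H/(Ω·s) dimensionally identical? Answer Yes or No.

Left side:
  Bq = 1/s = s⁻¹ (activity is decays per second).
Right side:
  Ω = kg·m²·s⁻³·A⁻².
  So Ω⁻¹ = kg⁻¹·m⁻²·s³·A².
  lm = cd.
  Bq = s⁻¹.
  H = kg·m²·s⁻²·A⁻².
  Combining: Ω⁻¹·lm·Bq·H·s⁻¹ = (kg⁻¹·m⁻²·s³·A²) · cd · s⁻¹ · (kg·m²·s⁻²·A⁻²) · s⁻¹ = s⁻¹·cd.
Left is s⁻¹; right is s⁻¹·cd — different.

No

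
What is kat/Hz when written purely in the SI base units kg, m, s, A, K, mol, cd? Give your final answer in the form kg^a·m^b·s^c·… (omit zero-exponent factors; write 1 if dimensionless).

kat = mol/s = s⁻¹·mol (catalytic activity).
Hz = 1/s = s⁻¹ (frequency is cycles per second).
So Hz⁻¹ = s.
Combining: kat·Hz⁻¹ = (s⁻¹·mol) · s = mol.

mol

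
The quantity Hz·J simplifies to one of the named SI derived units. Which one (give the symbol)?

W

Hz = s⁻¹.
J = kg·m²·s⁻².
Combining: Hz·J = s⁻¹ · (kg·m²·s⁻²) = kg·m²·s⁻³.
kg·m²·s⁻³ is the base-SI form of the watt.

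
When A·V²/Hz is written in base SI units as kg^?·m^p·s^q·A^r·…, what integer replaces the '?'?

Hz = 1/s = s⁻¹ (frequency is cycles per second).
So Hz⁻¹ = s.
V = W/A (potential = power per current),
    = kg·m²·s⁻³·A⁻¹.
So V² = kg²·m⁴·s⁻⁶·A⁻².
Combining: A·Hz⁻¹·V² = A · s · (kg²·m⁴·s⁻⁶·A⁻²) = kg²·m⁴·s⁻⁵·A⁻¹.
The exponent of kg is 2.

2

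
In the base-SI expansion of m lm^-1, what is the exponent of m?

1

lm = cd.
So lm⁻¹ = cd⁻¹.
Combining: m·lm⁻¹ = m · cd⁻¹ = m·cd⁻¹.
The exponent of m is 1.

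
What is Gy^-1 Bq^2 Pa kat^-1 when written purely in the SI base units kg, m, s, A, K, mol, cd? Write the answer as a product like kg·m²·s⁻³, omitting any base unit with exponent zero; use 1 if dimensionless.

Gy = m²·s⁻².
So Gy⁻¹ = m⁻²·s².
Bq = s⁻¹.
So Bq² = s⁻².
Pa = kg·m⁻¹·s⁻².
kat = s⁻¹·mol.
So kat⁻¹ = s·mol⁻¹.
Combining: Gy⁻¹·Bq²·Pa·kat⁻¹ = (m⁻²·s²) · s⁻² · (kg·m⁻¹·s⁻²) · (s·mol⁻¹) = kg·m⁻³·s⁻¹·mol⁻¹.

kg·m⁻³·s⁻¹·mol⁻¹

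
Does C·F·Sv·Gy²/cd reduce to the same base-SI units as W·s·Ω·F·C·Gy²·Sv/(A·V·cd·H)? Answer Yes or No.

Yes

Left side:
  C = s·A.
  F = kg⁻¹·m⁻²·s⁴·A².
  Sv = m²·s⁻².
  Gy = m²·s⁻².
  So Gy² = m⁴·s⁻⁴.
  Combining: C·cd⁻¹·F·Sv·Gy² = (s·A) · cd⁻¹ · (kg⁻¹·m⁻²·s⁴·A²) · (m²·s⁻²) · (m⁴·s⁻⁴) = kg⁻¹·m⁴·s⁻¹·A³·cd⁻¹.
Right side:
  W = kg·m²·s⁻³.
  Ω = kg·m²·s⁻³·A⁻².
  F = kg⁻¹·m⁻²·s⁴·A².
  C = s·A.
  V = kg·m²·s⁻³·A⁻¹.
  So V⁻¹ = kg⁻¹·m⁻²·s³·A.
  Gy = m²·s⁻².
  So Gy² = m⁴·s⁻⁴.
  H = kg·m²·s⁻²·A⁻².
  So H⁻¹ = kg⁻¹·m⁻²·s²·A².
  Sv = m²·s⁻².
  Combining: W·s·Ω·A⁻¹·F·C·V⁻¹·cd⁻¹·Gy²·H⁻¹·Sv = (kg·m²·s⁻³) · s · (kg·m²·s⁻³·A⁻²) · A⁻¹ · (kg⁻¹·m⁻²·s⁴·A²) · (s·A) · (kg⁻¹·m⁻²·s³·A) · cd⁻¹ · (m⁴·s⁻⁴) · (kg⁻¹·m⁻²·s²·A²) · (m²·s⁻²) = kg⁻¹·m⁴·s⁻¹·A³·cd⁻¹.
Both reduce to kg⁻¹·m⁴·s⁻¹·A³·cd⁻¹.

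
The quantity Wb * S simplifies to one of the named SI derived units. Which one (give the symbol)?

C

Wb = kg·m²·s⁻²·A⁻¹.
S = kg⁻¹·m⁻²·s³·A².
Combining: Wb·S = (kg·m²·s⁻²·A⁻¹) · (kg⁻¹·m⁻²·s³·A²) = s·A.
s·A is the base-SI form of the coulomb.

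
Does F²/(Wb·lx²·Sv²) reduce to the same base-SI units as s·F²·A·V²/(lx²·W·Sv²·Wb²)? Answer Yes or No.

Left side:
  Wb = kg·m²·s⁻²·A⁻¹.
  So Wb⁻¹ = kg⁻¹·m⁻²·s²·A.
  F = kg⁻¹·m⁻²·s⁴·A².
  So F² = kg⁻²·m⁻⁴·s⁸·A⁴.
  lx = m⁻²·cd.
  So lx⁻² = m⁴·cd⁻².
  Sv = m²·s⁻².
  So Sv⁻² = m⁻⁴·s⁴.
  Combining: Wb⁻¹·F²·lx⁻²·Sv⁻² = (kg⁻¹·m⁻²·s²·A) · (kg⁻²·m⁻⁴·s⁸·A⁴) · (m⁴·cd⁻²) · (m⁻⁴·s⁴) = kg⁻³·m⁻⁶·s¹⁴·A⁵·cd⁻².
Right side:
  lx = lm/m² (illuminance = luminous flux per area),
      = m⁻²·cd.
  So lx⁻² = m⁴·cd⁻².
  F = C/V (capacitance = charge per voltage),
      = A·s/(kg·m²·s⁻³·A⁻¹) (substituting C and V),
      = kg⁻¹·m⁻²·s⁴·A².
  So F² = kg⁻²·m⁻⁴·s⁸·A⁴.
  W = J/s (power = energy per time),
      = kg·m²·s⁻³.
  So W⁻¹ = kg⁻¹·m⁻²·s³.
  Sv = J/kg (equivalent dose = energy per mass),
      = m²·s⁻².
  So Sv⁻² = m⁻⁴·s⁴.
  Wb = V·s (flux: a volt is a weber per second),
      = kg·m²·s⁻²·A⁻¹.
  So Wb⁻² = kg⁻²·m⁻⁴·s⁴·A².
  V = W/A (potential = power per current),
      = kg·m²·s⁻³·A⁻¹.
  So V² = kg²·m⁴·s⁻⁶·A⁻².
  Combining: lx⁻²·s·F²·W⁻¹·Sv⁻²·Wb⁻²·A·V² = (m⁴·cd⁻²) · s · (kg⁻²·m⁻⁴·s⁸·A⁴) · (kg⁻¹·m⁻²·s³) · (m⁻⁴·s⁴) · (kg⁻²·m⁻⁴·s⁴·A²) · A · (kg²·m⁴·s⁻⁶·A⁻²) = kg⁻³·m⁻⁶·s¹⁴·A⁵·cd⁻².
Both reduce to kg⁻³·m⁻⁶·s¹⁴·A⁵·cd⁻².

Yes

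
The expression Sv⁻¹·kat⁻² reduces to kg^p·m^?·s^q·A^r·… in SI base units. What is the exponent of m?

Sv = J/kg (equivalent dose = energy per mass),
    = m²·s⁻².
So Sv⁻¹ = m⁻²·s².
kat = mol/s = s⁻¹·mol (catalytic activity).
So kat⁻² = s²·mol⁻².
Combining: Sv⁻¹·kat⁻² = (m⁻²·s²) · (s²·mol⁻²) = m⁻²·s⁴·mol⁻².
The exponent of m is -2.

-2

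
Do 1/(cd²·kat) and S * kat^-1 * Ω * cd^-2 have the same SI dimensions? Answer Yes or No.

Left side:
  kat = mol/s = s⁻¹·mol (catalytic activity).
  So kat⁻¹ = s·mol⁻¹.
  Combining: cd⁻²·kat⁻¹ = cd⁻² · (s·mol⁻¹) = s·mol⁻¹·cd⁻².
Right side:
  S = kg⁻¹·m⁻²·s³·A².
  kat = s⁻¹·mol.
  So kat⁻¹ = s·mol⁻¹.
  Ω = kg·m²·s⁻³·A⁻².
  Combining: S·kat⁻¹·Ω·cd⁻² = (kg⁻¹·m⁻²·s³·A²) · (s·mol⁻¹) · (kg·m²·s⁻³·A⁻²) · cd⁻² = s·mol⁻¹·cd⁻².
Both reduce to s·mol⁻¹·cd⁻².

Yes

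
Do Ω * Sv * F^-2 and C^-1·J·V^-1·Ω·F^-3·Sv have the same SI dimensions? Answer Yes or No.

Left side:
  Ω = V/A (resistance = voltage per current),
      = kg·m²·s⁻³·A⁻².
  Sv = J/kg (equivalent dose = energy per mass),
      = m²·s⁻².
  F = C/V (capacitance = charge per voltage),
      = A·s/(kg·m²·s⁻³·A⁻¹) (substituting C and V),
      = kg⁻¹·m⁻²·s⁴·A².
  So F⁻² = kg²·m⁴·s⁻⁸·A⁻⁴.
  Combining: Ω·Sv·F⁻² = (kg·m²·s⁻³·A⁻²) · (m²·s⁻²) · (kg²·m⁴·s⁻⁸·A⁻⁴) = kg³·m⁸·s⁻¹³·A⁻⁶.
Right side:
  C = A·s = s·A (charge = current × time).
  So C⁻¹ = s⁻¹·A⁻¹.
  J = N·m (work = force × distance),
      = kg·m²·s⁻².
  V = W/A (potential = power per current),
      = kg·m²·s⁻³·A⁻¹.
  So V⁻¹ = kg⁻¹·m⁻²·s³·A.
  Ω = V/A (resistance = voltage per current),
      = kg·m²·s⁻³·A⁻².
  F = C/V (capacitance = charge per voltage),
      = A·s/(kg·m²·s⁻³·A⁻¹) (substituting C and V),
      = kg⁻¹·m⁻²·s⁴·A².
  So F⁻³ = kg³·m⁶·s⁻¹²·A⁻⁶.
  Sv = J/kg (equivalent dose = energy per mass),
      = m²·s⁻².
  Combining: C⁻¹·J·V⁻¹·Ω·F⁻³·Sv = (s⁻¹·A⁻¹) · (kg·m²·s⁻²) · (kg⁻¹·m⁻²·s³·A) · (kg·m²·s⁻³·A⁻²) · (kg³·m⁶·s⁻¹²·A⁻⁶) · (m²·s⁻²) = kg⁴·m¹⁰·s⁻¹⁷·A⁻⁸.
Left is kg³·m⁸·s⁻¹³·A⁻⁶; right is kg⁴·m¹⁰·s⁻¹⁷·A⁻⁸ — different.

No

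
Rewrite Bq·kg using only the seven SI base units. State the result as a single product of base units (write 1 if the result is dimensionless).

kg·s⁻¹

Bq = s⁻¹.
Combining: Bq·kg = s⁻¹ · kg = kg·s⁻¹.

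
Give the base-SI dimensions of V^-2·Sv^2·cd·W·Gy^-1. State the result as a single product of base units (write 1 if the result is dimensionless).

V = W/A (potential = power per current),
    = kg·m²·s⁻³·A⁻¹.
So V⁻² = kg⁻²·m⁻⁴·s⁶·A².
Sv = J/kg (equivalent dose = energy per mass),
    = m²·s⁻².
So Sv² = m⁴·s⁻⁴.
W = J/s (power = energy per time),
    = kg·m²·s⁻³.
Gy = J/kg (absorbed dose = energy per mass),
    = m²·s⁻².
So Gy⁻¹ = m⁻²·s².
Combining: V⁻²·Sv²·cd·W·Gy⁻¹ = (kg⁻²·m⁻⁴·s⁶·A²) · (m⁴·s⁻⁴) · cd · (kg·m²·s⁻³) · (m⁻²·s²) = kg⁻¹·s·A²·cd.

kg⁻¹·s·A²·cd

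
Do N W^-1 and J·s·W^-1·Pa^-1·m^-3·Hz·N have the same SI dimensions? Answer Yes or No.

Left side:
  N = kg·m/s² = kg·m·s⁻² (force = mass × acceleration).
  W = J/s (power = energy per time),
      = kg·m²·s⁻³.
  So W⁻¹ = kg⁻¹·m⁻²·s³.
  Combining: N·W⁻¹ = (kg·m·s⁻²) · (kg⁻¹·m⁻²·s³) = m⁻¹·s.
Right side:
  J = N·m (work = force × distance),
      = kg·m²·s⁻².
  W = J/s (power = energy per time),
      = kg·m²·s⁻³.
  So W⁻¹ = kg⁻¹·m⁻²·s³.
  Pa = N/m² (pressure = force per area),
      = kg·m⁻¹·s⁻².
  So Pa⁻¹ = kg⁻¹·m·s².
  Hz = 1/s = s⁻¹ (frequency is cycles per second).
  N = kg·m/s² = kg·m·s⁻² (force = mass × acceleration).
  Combining: J·s·W⁻¹·Pa⁻¹·m⁻³·Hz·N = (kg·m²·s⁻²) · s · (kg⁻¹·m⁻²·s³) · (kg⁻¹·m·s²) · m⁻³ · s⁻¹ · (kg·m·s⁻²) = m⁻¹·s.
Both reduce to m⁻¹·s.

Yes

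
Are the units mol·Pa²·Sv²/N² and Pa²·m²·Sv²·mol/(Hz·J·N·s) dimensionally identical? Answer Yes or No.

No

Left side:
  Pa = N/m² (pressure = force per area),
      = kg·m⁻¹·s⁻².
  So Pa² = kg²·m⁻²·s⁻⁴.
  N = kg·m/s² = kg·m·s⁻² (force = mass × acceleration).
  So N⁻² = kg⁻²·m⁻²·s⁴.
  Sv = J/kg (equivalent dose = energy per mass),
      = m²·s⁻².
  So Sv² = m⁴·s⁻⁴.
  Combining: mol·Pa²·N⁻²·Sv² = mol · (kg²·m⁻²·s⁻⁴) · (kg⁻²·m⁻²·s⁴) · (m⁴·s⁻⁴) = s⁻⁴·mol.
Right side:
  Hz = 1/s = s⁻¹ (frequency is cycles per second).
  So Hz⁻¹ = s.
  J = N·m (work = force × distance),
      = kg·m²·s⁻².
  So J⁻¹ = kg⁻¹·m⁻²·s².
  Pa = N/m² (pressure = force per area),
      = kg·m⁻¹·s⁻².
  So Pa² = kg²·m⁻²·s⁻⁴.
  N = kg·m/s² = kg·m·s⁻² (force = mass × acceleration).
  So N⁻¹ = kg⁻¹·m⁻¹·s².
  Sv = J/kg (equivalent dose = energy per mass),
      = m²·s⁻².
  So Sv² = m⁴·s⁻⁴.
  Combining: Hz⁻¹·J⁻¹·Pa²·N⁻¹·m²·Sv²·mol·s⁻¹ = s · (kg⁻¹·m⁻²·s²) · (kg²·m⁻²·s⁻⁴) · (kg⁻¹·m⁻¹·s²) · m² · (m⁴·s⁻⁴) · mol · s⁻¹ = m·s⁻⁴·mol.
Left is s⁻⁴·mol; right is m·s⁻⁴·mol — different.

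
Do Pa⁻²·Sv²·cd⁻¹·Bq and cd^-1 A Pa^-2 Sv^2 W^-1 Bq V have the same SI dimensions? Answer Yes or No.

Yes

Left side:
  Pa = kg·m⁻¹·s⁻².
  So Pa⁻² = kg⁻²·m²·s⁴.
  Sv = m²·s⁻².
  So Sv² = m⁴·s⁻⁴.
  Bq = s⁻¹.
  Combining: Pa⁻²·Sv²·cd⁻¹·Bq = (kg⁻²·m²·s⁴) · (m⁴·s⁻⁴) · cd⁻¹ · s⁻¹ = kg⁻²·m⁶·s⁻¹·cd⁻¹.
Right side:
  Pa = N/m² (pressure = force per area),
      = kg·m⁻¹·s⁻².
  So Pa⁻² = kg⁻²·m²·s⁴.
  Sv = J/kg (equivalent dose = energy per mass),
      = m²·s⁻².
  So Sv² = m⁴·s⁻⁴.
  W = J/s (power = energy per time),
      = kg·m²·s⁻³.
  So W⁻¹ = kg⁻¹·m⁻²·s³.
  Bq = 1/s = s⁻¹ (activity is decays per second).
  V = W/A (potential = power per current),
      = kg·m²·s⁻³·A⁻¹.
  Combining: cd⁻¹·A·Pa⁻²·Sv²·W⁻¹·Bq·V = cd⁻¹ · A · (kg⁻²·m²·s⁴) · (m⁴·s⁻⁴) · (kg⁻¹·m⁻²·s³) · s⁻¹ · (kg·m²·s⁻³·A⁻¹) = kg⁻²·m⁶·s⁻¹·cd⁻¹.
Both reduce to kg⁻²·m⁶·s⁻¹·cd⁻¹.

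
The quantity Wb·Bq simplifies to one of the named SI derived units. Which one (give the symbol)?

Wb = kg·m²·s⁻²·A⁻¹.
Bq = s⁻¹.
Combining: Wb·Bq = (kg·m²·s⁻²·A⁻¹) · s⁻¹ = kg·m²·s⁻³·A⁻¹.
kg·m²·s⁻³·A⁻¹ is the base-SI form of the volt.

V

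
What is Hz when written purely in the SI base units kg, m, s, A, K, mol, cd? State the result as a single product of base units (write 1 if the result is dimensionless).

Hz = s⁻¹.

s⁻¹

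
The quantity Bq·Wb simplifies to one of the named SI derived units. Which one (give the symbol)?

V

Bq = s⁻¹.
Wb = kg·m²·s⁻²·A⁻¹.
Combining: Bq·Wb = s⁻¹ · (kg·m²·s⁻²·A⁻¹) = kg·m²·s⁻³·A⁻¹.
kg·m²·s⁻³·A⁻¹ is the base-SI form of the volt.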